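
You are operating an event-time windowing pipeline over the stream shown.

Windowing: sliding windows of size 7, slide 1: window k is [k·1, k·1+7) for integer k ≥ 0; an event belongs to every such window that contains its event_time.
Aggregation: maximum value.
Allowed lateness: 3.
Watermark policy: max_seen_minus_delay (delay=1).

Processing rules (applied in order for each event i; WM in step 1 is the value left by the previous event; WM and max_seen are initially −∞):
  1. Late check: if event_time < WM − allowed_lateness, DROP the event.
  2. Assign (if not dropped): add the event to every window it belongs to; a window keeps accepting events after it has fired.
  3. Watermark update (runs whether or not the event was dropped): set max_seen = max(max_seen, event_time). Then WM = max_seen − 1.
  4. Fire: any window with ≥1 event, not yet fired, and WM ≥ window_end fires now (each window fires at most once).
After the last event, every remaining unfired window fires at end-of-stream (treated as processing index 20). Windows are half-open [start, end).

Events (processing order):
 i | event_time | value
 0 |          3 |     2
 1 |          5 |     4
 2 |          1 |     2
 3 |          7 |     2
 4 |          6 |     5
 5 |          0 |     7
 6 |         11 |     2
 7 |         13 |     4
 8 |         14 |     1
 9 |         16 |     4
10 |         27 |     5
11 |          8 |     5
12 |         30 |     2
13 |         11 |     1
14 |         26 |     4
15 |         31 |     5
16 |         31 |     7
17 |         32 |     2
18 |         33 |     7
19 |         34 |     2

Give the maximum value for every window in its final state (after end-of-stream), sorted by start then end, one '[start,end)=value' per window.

[0,7)=5 [1,8)=5 [2,9)=5 [3,10)=5 [4,11)=5 [5,12)=5 [6,13)=5 [7,14)=4 [8,15)=4 [9,16)=4 [10,17)=4 [11,18)=4 [12,19)=4 [13,20)=4 [14,21)=4 [15,22)=4 [16,23)=4 [20,27)=4 [21,28)=5 [22,29)=5 [23,30)=5 [24,31)=5 [25,32)=7 [26,33)=7 [27,34)=7 [28,35)=7 [29,36)=7 [30,37)=7 [31,38)=7 [32,39)=7 [33,40)=7 [34,41)=2

i=0 t=3 v=2: → [3,10),[2,9),[1,8),[0,7); WM=2
i=1 t=5 v=4: → [5,12),[4,11),[3,10),[2,9),[1,8),[0,7); WM=4
i=2 t=1 v=2: → [1,8),[0,7); WM=4
i=3 t=7 v=2: → [7,14),[6,13),[5,12),[4,11),[3,10),[2,9),[1,8); WM=6
i=4 t=6 v=5: → [6,13),[5,12),[4,11),[3,10),[2,9),[1,8),[0,7); WM=6
i=5 t=0 v=7: DROP (t<6-3); WM=6
i=6 t=11 v=2: → [11,18),[10,17),[9,16),[8,15),[7,14),[6,13),[5,12); WM=10; [0,7) fires=5 [1,8) fires=5 [2,9) fires=5 [3,10) fires=5
i=7 t=13 v=4: → [13,20),[12,19),[11,18),[10,17),[9,16),[8,15),[7,14); WM=12; [4,11) fires=5 [5,12) fires=5
i=8 t=14 v=1: → [14,21),[13,20),[12,19),[11,18),[10,17),[9,16),[8,15); WM=13; [6,13) fires=5
i=9 t=16 v=4: → [16,23),[15,22),[14,21),[13,20),[12,19),[11,18),[10,17); WM=15; [7,14) fires=4 [8,15) fires=4
i=10 t=27 v=5: → [27,34),[26,33),[25,32),[24,31),[23,30),[22,29),[21,28); WM=26; [9,16) fires=4 [10,17) fires=4 [11,18) fires=4 [12,19) fires=4 [13,20) fires=4 [14,21) fires=4 [15,22) fires=4 [16,23) fires=4
i=11 t=8 v=5: DROP (t<26-3); WM=26
i=12 t=30 v=2: → [30,37),[29,36),[28,35),[27,34),[26,33),[25,32),[24,31); WM=29; [21,28) fires=5 [22,29) fires=5
i=13 t=11 v=1: DROP (t<29-3); WM=29
i=14 t=26 v=4: → [26,33),[25,32),[24,31),[23,30),[22,29),[21,28),[20,27); WM=29; [20,27) fires=4
i=15 t=31 v=5: → [31,38),[30,37),[29,36),[28,35),[27,34),[26,33),[25,32); WM=30; [23,30) fires=5
i=16 t=31 v=7: → [31,38),[30,37),[29,36),[28,35),[27,34),[26,33),[25,32); WM=30
i=17 t=32 v=2: → [32,39),[31,38),[30,37),[29,36),[28,35),[27,34),[26,33); WM=31; [24,31) fires=5
i=18 t=33 v=7: → [33,40),[32,39),[31,38),[30,37),[29,36),[28,35),[27,34); WM=32; [25,32) fires=7
i=19 t=34 v=2: → [34,41),[33,40),[32,39),[31,38),[30,37),[29,36),[28,35); WM=33; [26,33) fires=7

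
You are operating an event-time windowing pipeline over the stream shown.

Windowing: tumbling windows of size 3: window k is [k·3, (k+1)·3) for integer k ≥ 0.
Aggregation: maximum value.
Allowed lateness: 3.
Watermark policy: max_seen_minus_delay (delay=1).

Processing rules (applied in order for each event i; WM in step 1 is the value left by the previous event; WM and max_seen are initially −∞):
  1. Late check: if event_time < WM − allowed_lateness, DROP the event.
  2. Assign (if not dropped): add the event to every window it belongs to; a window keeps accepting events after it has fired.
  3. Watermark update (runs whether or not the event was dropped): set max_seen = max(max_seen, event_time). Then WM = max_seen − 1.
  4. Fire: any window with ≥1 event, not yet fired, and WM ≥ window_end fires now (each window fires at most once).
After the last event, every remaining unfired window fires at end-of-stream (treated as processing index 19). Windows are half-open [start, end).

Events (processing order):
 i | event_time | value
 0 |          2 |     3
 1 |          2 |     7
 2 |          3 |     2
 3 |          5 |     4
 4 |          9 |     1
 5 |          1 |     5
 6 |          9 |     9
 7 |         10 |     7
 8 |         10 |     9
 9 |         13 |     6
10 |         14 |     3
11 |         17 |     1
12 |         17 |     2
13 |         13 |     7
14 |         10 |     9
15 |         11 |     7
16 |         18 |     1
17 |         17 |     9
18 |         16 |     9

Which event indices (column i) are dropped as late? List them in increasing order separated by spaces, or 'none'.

i=0 t=2 v=3: → [0,3); WM=1
i=1 t=2 v=7: → [0,3); WM=1
i=2 t=3 v=2: → [3,6); WM=2
i=3 t=5 v=4: → [3,6); WM=4; [0,3) fires=7
i=4 t=9 v=1: → [9,12); WM=8; [3,6) fires=4
i=5 t=1 v=5: DROP (t<8-3); WM=8
i=6 t=9 v=9: → [9,12); WM=8
i=7 t=10 v=7: → [9,12); WM=9
i=8 t=10 v=9: → [9,12); WM=9
i=9 t=13 v=6: → [12,15); WM=12; [9,12) fires=9
i=10 t=14 v=3: → [12,15); WM=13
i=11 t=17 v=1: → [15,18); WM=16; [12,15) fires=6
i=12 t=17 v=2: → [15,18); WM=16
i=13 t=13 v=7: → [12,15); WM=16
i=14 t=10 v=9: DROP (t<16-3); WM=16
i=15 t=11 v=7: DROP (t<16-3); WM=16
i=16 t=18 v=1: → [18,21); WM=17
i=17 t=17 v=9: → [15,18); WM=17
i=18 t=16 v=9: → [15,18); WM=17

5 14 15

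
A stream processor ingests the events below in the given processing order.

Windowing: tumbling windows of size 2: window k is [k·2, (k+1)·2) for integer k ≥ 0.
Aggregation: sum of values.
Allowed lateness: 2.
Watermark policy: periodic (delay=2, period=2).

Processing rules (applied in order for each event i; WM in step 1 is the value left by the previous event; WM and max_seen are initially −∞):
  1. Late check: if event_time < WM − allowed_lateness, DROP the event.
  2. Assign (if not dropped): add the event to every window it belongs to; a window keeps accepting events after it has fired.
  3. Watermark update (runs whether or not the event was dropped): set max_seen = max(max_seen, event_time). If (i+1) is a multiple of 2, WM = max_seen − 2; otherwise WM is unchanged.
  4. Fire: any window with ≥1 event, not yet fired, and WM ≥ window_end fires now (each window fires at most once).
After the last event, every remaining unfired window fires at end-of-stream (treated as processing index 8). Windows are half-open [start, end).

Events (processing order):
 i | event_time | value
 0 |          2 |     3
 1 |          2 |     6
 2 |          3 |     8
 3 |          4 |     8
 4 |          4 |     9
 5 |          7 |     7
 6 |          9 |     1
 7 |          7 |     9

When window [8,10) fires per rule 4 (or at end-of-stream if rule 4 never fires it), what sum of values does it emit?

i=0 t=2 v=3: → [2,4); WM=−∞
i=1 t=2 v=6: → [2,4); WM=0
i=2 t=3 v=8: → [2,4); WM=0
i=3 t=4 v=8: → [4,6); WM=2
i=4 t=4 v=9: → [4,6); WM=2
i=5 t=7 v=7: → [6,8); WM=5; [2,4) fires=17
i=6 t=9 v=1: → [8,10); WM=5
i=7 t=7 v=9: → [6,8); WM=7; [4,6) fires=17

1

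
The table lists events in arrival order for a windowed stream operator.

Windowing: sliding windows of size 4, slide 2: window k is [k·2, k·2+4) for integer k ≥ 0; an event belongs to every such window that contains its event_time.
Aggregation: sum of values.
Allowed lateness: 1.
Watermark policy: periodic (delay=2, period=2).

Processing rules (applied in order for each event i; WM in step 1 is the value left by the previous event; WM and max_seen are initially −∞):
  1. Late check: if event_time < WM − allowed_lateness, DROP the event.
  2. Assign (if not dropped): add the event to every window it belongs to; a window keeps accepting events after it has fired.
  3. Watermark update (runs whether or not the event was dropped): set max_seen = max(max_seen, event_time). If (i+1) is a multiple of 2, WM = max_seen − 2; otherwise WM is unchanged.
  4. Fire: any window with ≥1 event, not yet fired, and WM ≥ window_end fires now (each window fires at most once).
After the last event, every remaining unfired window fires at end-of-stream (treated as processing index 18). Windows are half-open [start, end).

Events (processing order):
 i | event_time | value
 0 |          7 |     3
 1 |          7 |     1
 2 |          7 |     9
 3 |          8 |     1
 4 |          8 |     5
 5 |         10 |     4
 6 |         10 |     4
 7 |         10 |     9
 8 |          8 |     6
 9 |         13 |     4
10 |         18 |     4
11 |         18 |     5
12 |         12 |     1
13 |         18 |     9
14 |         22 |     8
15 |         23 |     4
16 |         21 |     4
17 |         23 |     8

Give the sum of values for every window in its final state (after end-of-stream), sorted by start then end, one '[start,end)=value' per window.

[4,8)=13 [6,10)=25 [8,12)=29 [10,14)=21 [12,16)=4 [16,20)=18 [18,22)=22 [20,24)=24 [22,26)=20

i=0 t=7 v=3: → [6,10),[4,8); WM=−∞
i=1 t=7 v=1: → [6,10),[4,8); WM=5
i=2 t=7 v=9: → [6,10),[4,8); WM=5
i=3 t=8 v=1: → [8,12),[6,10); WM=6
i=4 t=8 v=5: → [8,12),[6,10); WM=6
i=5 t=10 v=4: → [10,14),[8,12); WM=8; [4,8) fires=13
i=6 t=10 v=4: → [10,14),[8,12); WM=8
i=7 t=10 v=9: → [10,14),[8,12); WM=8
i=8 t=8 v=6: → [8,12),[6,10); WM=8
i=9 t=13 v=4: → [12,16),[10,14); WM=11; [6,10) fires=25
i=10 t=18 v=4: → [18,22),[16,20); WM=11
i=11 t=18 v=5: → [18,22),[16,20); WM=16; [8,12) fires=29 [10,14) fires=21 [12,16) fires=4
i=12 t=12 v=1: DROP (t<16-1); WM=16
i=13 t=18 v=9: → [18,22),[16,20); WM=16
i=14 t=22 v=8: → [22,26),[20,24); WM=16
i=15 t=23 v=4: → [22,26),[20,24); WM=21; [16,20) fires=18
i=16 t=21 v=4: → [20,24),[18,22); WM=21
i=17 t=23 v=8: → [22,26),[20,24); WM=21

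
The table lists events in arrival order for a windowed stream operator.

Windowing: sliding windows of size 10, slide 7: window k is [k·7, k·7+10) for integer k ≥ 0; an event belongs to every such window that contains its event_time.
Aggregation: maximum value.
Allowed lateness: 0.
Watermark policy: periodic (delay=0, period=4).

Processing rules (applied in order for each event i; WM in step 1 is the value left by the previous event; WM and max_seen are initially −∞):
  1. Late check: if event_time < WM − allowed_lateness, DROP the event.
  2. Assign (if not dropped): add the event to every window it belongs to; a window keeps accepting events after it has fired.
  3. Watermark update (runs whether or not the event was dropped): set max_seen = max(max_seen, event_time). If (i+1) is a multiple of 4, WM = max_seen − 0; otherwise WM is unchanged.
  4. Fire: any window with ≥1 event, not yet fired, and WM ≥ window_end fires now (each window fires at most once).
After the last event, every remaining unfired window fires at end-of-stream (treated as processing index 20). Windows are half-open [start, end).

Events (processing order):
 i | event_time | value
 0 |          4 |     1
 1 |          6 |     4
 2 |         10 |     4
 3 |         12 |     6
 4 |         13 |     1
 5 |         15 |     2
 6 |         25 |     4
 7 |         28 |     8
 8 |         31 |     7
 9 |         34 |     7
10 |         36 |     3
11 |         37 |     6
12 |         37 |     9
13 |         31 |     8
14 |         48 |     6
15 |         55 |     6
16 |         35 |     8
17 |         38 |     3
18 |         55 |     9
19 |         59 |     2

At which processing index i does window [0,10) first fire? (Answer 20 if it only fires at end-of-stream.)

i=0 t=4 v=1: → [0,10); WM=−∞
i=1 t=6 v=4: → [0,10); WM=−∞
i=2 t=10 v=4: → [7,17); WM=−∞
i=3 t=12 v=6: → [7,17); WM=12; [0,10) fires=4
i=4 t=13 v=1: → [7,17); WM=12
i=5 t=15 v=2: → [14,24),[7,17); WM=12
i=6 t=25 v=4: → [21,31); WM=12
i=7 t=28 v=8: → [28,38),[21,31); WM=28; [7,17) fires=6 [14,24) fires=2
i=8 t=31 v=7: → [28,38); WM=28
i=9 t=34 v=7: → [28,38); WM=28
i=10 t=36 v=3: → [35,45),[28,38); WM=28
i=11 t=37 v=6: → [35,45),[28,38); WM=37; [21,31) fires=8
i=12 t=37 v=9: → [35,45),[28,38); WM=37
i=13 t=31 v=8: DROP (t<37-0); WM=37
i=14 t=48 v=6: → [42,52); WM=37
i=15 t=55 v=6: → [49,59); WM=55; [28,38) fires=9 [35,45) fires=9 [42,52) fires=6
i=16 t=35 v=8: DROP (t<55-0); WM=55
i=17 t=38 v=3: DROP (t<55-0); WM=55
i=18 t=55 v=9: → [49,59); WM=55
i=19 t=59 v=2: → [56,66); WM=59; [49,59) fires=9

3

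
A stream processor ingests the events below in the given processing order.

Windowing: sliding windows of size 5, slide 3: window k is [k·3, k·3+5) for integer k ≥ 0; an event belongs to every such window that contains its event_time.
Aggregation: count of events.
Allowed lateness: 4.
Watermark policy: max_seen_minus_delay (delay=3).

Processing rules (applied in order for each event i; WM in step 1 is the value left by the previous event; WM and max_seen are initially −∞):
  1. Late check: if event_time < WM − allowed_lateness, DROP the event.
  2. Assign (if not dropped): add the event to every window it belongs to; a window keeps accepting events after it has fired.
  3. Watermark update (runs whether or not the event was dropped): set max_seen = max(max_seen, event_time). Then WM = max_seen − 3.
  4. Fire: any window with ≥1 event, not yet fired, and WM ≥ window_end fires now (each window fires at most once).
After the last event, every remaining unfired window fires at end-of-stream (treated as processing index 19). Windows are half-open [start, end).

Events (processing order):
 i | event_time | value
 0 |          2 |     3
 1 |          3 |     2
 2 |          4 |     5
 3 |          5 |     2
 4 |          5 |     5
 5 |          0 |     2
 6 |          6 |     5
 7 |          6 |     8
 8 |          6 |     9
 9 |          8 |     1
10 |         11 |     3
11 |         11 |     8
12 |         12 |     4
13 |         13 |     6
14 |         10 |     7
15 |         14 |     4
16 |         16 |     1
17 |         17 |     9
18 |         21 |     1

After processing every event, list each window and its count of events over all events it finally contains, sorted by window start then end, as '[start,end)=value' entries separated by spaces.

i=0 t=2 v=3: → [0,5); WM=-1
i=1 t=3 v=2: → [3,8),[0,5); WM=0
i=2 t=4 v=5: → [3,8),[0,5); WM=1
i=3 t=5 v=2: → [3,8); WM=2
i=4 t=5 v=5: → [3,8); WM=2
i=5 t=0 v=2: → [0,5); WM=2
i=6 t=6 v=5: → [6,11),[3,8); WM=3
i=7 t=6 v=8: → [6,11),[3,8); WM=3
i=8 t=6 v=9: → [6,11),[3,8); WM=3
i=9 t=8 v=1: → [6,11); WM=5; [0,5) fires=4
i=10 t=11 v=3: → [9,14); WM=8; [3,8) fires=7
i=11 t=11 v=8: → [9,14); WM=8
i=12 t=12 v=4: → [12,17),[9,14); WM=9
i=13 t=13 v=6: → [12,17),[9,14); WM=10
i=14 t=10 v=7: → [9,14),[6,11); WM=10
i=15 t=14 v=4: → [12,17); WM=11; [6,11) fires=5
i=16 t=16 v=1: → [15,20),[12,17); WM=13
i=17 t=17 v=9: → [15,20); WM=14; [9,14) fires=5
i=18 t=21 v=1: → [21,26),[18,23); WM=18; [12,17) fires=4

[0,5)=4 [3,8)=7 [6,11)=5 [9,14)=5 [12,17)=4 [15,20)=2 [18,23)=1 [21,26)=1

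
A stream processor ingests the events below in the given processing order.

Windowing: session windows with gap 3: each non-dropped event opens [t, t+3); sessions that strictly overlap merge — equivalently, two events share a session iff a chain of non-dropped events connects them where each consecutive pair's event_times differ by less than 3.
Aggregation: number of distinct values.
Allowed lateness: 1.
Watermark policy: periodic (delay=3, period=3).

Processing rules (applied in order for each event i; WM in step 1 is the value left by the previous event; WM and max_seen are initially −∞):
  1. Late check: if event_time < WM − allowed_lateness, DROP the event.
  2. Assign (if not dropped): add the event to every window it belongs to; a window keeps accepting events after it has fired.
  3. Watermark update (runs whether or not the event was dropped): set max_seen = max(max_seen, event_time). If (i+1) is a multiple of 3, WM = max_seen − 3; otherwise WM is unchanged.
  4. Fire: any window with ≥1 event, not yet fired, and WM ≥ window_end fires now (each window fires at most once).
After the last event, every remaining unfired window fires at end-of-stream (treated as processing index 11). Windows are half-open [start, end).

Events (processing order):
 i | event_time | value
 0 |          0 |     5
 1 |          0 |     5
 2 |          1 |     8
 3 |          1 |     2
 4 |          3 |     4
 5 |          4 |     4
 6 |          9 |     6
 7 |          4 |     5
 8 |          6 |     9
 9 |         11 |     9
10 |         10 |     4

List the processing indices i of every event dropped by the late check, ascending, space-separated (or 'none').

i=0 t=0 v=5: → [0,3); WM=−∞
i=1 t=0 v=5: → [0,3); WM=−∞
i=2 t=1 v=8: → [0,4); WM=-2
i=3 t=1 v=2: → [0,4); WM=-2
i=4 t=3 v=4: → [0,6); WM=-2
i=5 t=4 v=4: → [0,7); WM=1
i=6 t=9 v=6: → [9,12); WM=1
i=7 t=4 v=5: → [0,7); WM=1
i=8 t=6 v=9: → [0,9); WM=6
i=9 t=11 v=9: → [9,14); WM=6
i=10 t=10 v=4: → [9,14); WM=6

none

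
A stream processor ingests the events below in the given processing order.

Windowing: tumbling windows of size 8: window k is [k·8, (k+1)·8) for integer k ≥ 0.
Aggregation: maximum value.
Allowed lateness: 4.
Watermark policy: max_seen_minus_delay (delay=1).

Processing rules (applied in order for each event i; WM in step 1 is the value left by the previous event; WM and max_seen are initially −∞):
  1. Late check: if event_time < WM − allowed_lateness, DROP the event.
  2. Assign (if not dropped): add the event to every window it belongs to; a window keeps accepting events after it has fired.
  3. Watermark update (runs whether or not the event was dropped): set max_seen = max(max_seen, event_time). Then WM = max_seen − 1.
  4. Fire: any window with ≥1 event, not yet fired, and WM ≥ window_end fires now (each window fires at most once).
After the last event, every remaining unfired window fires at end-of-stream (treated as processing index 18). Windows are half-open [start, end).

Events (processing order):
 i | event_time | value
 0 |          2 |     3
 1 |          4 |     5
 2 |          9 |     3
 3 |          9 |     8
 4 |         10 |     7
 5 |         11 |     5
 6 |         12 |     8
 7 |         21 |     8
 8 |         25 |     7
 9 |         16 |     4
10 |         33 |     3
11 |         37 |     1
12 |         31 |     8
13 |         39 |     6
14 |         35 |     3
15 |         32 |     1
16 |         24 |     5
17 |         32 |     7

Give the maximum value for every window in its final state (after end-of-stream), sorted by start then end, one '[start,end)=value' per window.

i=0 t=2 v=3: → [0,8); WM=1
i=1 t=4 v=5: → [0,8); WM=3
i=2 t=9 v=3: → [8,16); WM=8; [0,8) fires=5
i=3 t=9 v=8: → [8,16); WM=8
i=4 t=10 v=7: → [8,16); WM=9
i=5 t=11 v=5: → [8,16); WM=10
i=6 t=12 v=8: → [8,16); WM=11
i=7 t=21 v=8: → [16,24); WM=20; [8,16) fires=8
i=8 t=25 v=7: → [24,32); WM=24; [16,24) fires=8
i=9 t=16 v=4: DROP (t<24-4); WM=24
i=10 t=33 v=3: → [32,40); WM=32; [24,32) fires=7
i=11 t=37 v=1: → [32,40); WM=36
i=12 t=31 v=8: DROP (t<36-4); WM=36
i=13 t=39 v=6: → [32,40); WM=38
i=14 t=35 v=3: → [32,40); WM=38
i=15 t=32 v=1: DROP (t<38-4); WM=38
i=16 t=24 v=5: DROP (t<38-4); WM=38
i=17 t=32 v=7: DROP (t<38-4); WM=38

[0,8)=5 [8,16)=8 [16,24)=8 [24,32)=7 [32,40)=6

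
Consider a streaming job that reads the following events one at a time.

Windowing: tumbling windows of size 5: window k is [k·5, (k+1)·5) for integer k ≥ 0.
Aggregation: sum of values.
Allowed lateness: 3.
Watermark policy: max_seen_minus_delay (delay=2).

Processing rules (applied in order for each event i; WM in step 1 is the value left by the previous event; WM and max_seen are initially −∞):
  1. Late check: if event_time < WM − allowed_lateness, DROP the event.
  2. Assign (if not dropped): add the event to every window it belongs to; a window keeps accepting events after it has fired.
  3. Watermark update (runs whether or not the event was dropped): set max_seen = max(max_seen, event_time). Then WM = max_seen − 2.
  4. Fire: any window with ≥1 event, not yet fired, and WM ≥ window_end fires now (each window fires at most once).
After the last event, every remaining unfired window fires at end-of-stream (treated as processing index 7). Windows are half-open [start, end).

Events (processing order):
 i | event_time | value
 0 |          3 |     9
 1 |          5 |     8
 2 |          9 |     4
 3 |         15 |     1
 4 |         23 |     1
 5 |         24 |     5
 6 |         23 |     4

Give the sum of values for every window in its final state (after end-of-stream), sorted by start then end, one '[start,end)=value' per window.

i=0 t=3 v=9: → [0,5); WM=1
i=1 t=5 v=8: → [5,10); WM=3
i=2 t=9 v=4: → [5,10); WM=7; [0,5) fires=9
i=3 t=15 v=1: → [15,20); WM=13; [5,10) fires=12
i=4 t=23 v=1: → [20,25); WM=21; [15,20) fires=1
i=5 t=24 v=5: → [20,25); WM=22
i=6 t=23 v=4: → [20,25); WM=22

[0,5)=9 [5,10)=12 [15,20)=1 [20,25)=10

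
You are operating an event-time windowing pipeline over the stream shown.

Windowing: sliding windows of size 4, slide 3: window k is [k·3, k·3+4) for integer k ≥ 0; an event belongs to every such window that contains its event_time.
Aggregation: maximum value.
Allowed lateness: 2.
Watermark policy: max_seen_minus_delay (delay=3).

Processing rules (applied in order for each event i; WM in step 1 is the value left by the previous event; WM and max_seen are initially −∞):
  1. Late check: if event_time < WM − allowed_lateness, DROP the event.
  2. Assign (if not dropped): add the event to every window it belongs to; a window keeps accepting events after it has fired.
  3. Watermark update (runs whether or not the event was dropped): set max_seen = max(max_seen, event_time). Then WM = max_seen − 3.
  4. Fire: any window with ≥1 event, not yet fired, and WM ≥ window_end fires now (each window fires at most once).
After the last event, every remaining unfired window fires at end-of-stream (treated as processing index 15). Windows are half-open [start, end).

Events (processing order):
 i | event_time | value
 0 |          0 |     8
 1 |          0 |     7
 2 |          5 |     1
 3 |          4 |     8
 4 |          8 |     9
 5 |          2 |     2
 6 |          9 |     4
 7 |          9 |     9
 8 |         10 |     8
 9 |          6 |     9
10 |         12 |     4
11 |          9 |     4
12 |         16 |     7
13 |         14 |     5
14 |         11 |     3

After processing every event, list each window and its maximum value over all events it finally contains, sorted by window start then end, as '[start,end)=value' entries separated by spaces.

[0,4)=8 [3,7)=9 [6,10)=9 [9,13)=9 [12,16)=5 [15,19)=7

i=0 t=0 v=8: → [0,4); WM=-3
i=1 t=0 v=7: → [0,4); WM=-3
i=2 t=5 v=1: → [3,7); WM=2
i=3 t=4 v=8: → [3,7); WM=2
i=4 t=8 v=9: → [6,10); WM=5; [0,4) fires=8
i=5 t=2 v=2: DROP (t<5-2); WM=5
i=6 t=9 v=4: → [9,13),[6,10); WM=6
i=7 t=9 v=9: → [9,13),[6,10); WM=6
i=8 t=10 v=8: → [9,13); WM=7; [3,7) fires=8
i=9 t=6 v=9: → [6,10),[3,7); WM=7
i=10 t=12 v=4: → [12,16),[9,13); WM=9
i=11 t=9 v=4: → [9,13),[6,10); WM=9
i=12 t=16 v=7: → [15,19); WM=13; [6,10) fires=9 [9,13) fires=9
i=13 t=14 v=5: → [12,16); WM=13
i=14 t=11 v=3: → [9,13); WM=13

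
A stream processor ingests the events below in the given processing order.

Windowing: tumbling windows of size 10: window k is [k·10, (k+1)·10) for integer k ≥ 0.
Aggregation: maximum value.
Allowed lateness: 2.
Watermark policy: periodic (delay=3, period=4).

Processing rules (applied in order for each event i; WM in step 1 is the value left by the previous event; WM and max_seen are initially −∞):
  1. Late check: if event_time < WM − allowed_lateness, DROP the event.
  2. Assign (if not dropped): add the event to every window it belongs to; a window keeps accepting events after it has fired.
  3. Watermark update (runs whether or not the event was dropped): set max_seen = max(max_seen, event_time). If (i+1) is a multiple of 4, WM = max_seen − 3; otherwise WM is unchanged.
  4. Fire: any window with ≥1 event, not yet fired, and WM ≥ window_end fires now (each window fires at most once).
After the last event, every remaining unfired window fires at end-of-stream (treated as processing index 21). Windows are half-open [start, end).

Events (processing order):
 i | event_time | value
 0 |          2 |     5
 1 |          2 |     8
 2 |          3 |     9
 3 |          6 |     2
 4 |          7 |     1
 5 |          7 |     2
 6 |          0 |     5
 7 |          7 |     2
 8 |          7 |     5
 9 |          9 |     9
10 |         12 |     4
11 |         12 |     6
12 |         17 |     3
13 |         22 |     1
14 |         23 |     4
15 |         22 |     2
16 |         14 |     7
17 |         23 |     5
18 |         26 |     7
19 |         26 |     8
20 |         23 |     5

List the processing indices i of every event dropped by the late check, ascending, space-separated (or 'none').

i=0 t=2 v=5: → [0,10); WM=−∞
i=1 t=2 v=8: → [0,10); WM=−∞
i=2 t=3 v=9: → [0,10); WM=−∞
i=3 t=6 v=2: → [0,10); WM=3
i=4 t=7 v=1: → [0,10); WM=3
i=5 t=7 v=2: → [0,10); WM=3
i=6 t=0 v=5: DROP (t<3-2); WM=3
i=7 t=7 v=2: → [0,10); WM=4
i=8 t=7 v=5: → [0,10); WM=4
i=9 t=9 v=9: → [0,10); WM=4
i=10 t=12 v=4: → [10,20); WM=4
i=11 t=12 v=6: → [10,20); WM=9
i=12 t=17 v=3: → [10,20); WM=9
i=13 t=22 v=1: → [20,30); WM=9
i=14 t=23 v=4: → [20,30); WM=9
i=15 t=22 v=2: → [20,30); WM=20; [0,10) fires=9 [10,20) fires=6
i=16 t=14 v=7: DROP (t<20-2); WM=20
i=17 t=23 v=5: → [20,30); WM=20
i=18 t=26 v=7: → [20,30); WM=20
i=19 t=26 v=8: → [20,30); WM=23
i=20 t=23 v=5: → [20,30); WM=23

6 16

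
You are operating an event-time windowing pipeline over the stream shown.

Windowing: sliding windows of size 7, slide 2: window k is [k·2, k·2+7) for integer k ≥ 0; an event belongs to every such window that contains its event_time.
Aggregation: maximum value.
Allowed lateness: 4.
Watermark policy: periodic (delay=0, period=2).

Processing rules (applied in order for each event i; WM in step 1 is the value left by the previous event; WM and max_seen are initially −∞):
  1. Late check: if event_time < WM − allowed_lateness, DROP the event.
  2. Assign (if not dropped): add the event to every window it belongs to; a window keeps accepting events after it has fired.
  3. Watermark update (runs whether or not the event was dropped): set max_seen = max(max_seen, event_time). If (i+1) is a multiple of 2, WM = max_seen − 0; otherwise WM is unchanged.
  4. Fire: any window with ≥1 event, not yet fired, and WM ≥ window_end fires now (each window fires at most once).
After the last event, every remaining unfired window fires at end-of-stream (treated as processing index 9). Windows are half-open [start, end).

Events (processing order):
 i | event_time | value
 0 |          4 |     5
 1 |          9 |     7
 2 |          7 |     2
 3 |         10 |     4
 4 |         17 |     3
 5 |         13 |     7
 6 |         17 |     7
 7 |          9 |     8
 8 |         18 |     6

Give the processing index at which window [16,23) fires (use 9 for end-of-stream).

9

i=0 t=4 v=5: → [4,11),[2,9),[0,7); WM=−∞
i=1 t=9 v=7: → [8,15),[6,13),[4,11); WM=9; [0,7) fires=5 [2,9) fires=5
i=2 t=7 v=2: → [6,13),[4,11),[2,9); WM=9
i=3 t=10 v=4: → [10,17),[8,15),[6,13),[4,11); WM=10
i=4 t=17 v=3: → [16,23),[14,21),[12,19); WM=10
i=5 t=13 v=7: → [12,19),[10,17),[8,15); WM=17; [4,11) fires=7 [6,13) fires=7 [8,15) fires=7 [10,17) fires=7
i=6 t=17 v=7: → [16,23),[14,21),[12,19); WM=17
i=7 t=9 v=8: DROP (t<17-4); WM=17
i=8 t=18 v=6: → [18,25),[16,23),[14,21),[12,19); WM=17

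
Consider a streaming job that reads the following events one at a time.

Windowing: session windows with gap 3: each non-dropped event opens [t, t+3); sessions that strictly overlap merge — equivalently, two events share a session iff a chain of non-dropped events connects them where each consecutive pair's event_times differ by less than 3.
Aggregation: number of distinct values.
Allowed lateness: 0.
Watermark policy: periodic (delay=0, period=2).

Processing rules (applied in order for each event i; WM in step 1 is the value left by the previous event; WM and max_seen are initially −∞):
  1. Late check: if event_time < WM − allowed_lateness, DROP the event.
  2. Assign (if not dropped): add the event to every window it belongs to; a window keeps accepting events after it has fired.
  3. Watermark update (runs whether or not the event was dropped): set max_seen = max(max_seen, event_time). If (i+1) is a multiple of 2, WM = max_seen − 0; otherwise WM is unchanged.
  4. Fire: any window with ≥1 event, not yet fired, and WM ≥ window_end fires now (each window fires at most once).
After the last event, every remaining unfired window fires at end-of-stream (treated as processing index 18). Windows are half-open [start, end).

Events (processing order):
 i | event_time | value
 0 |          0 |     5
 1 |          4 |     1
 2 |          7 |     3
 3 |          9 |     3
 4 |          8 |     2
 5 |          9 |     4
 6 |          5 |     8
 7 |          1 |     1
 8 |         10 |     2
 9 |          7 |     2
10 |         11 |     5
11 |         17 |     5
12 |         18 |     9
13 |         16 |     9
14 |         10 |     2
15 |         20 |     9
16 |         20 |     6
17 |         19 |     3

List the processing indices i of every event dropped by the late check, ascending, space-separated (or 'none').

i=0 t=0 v=5: → [0,3); WM=−∞
i=1 t=4 v=1: → [4,7); WM=4
i=2 t=7 v=3: → [7,10); WM=4
i=3 t=9 v=3: → [7,12); WM=9
i=4 t=8 v=2: DROP (t<9-0); WM=9
i=5 t=9 v=4: → [7,12); WM=9
i=6 t=5 v=8: DROP (t<9-0); WM=9
i=7 t=1 v=1: DROP (t<9-0); WM=9
i=8 t=10 v=2: → [7,13); WM=9
i=9 t=7 v=2: DROP (t<9-0); WM=10
i=10 t=11 v=5: → [7,14); WM=10
i=11 t=17 v=5: → [17,20); WM=17
i=12 t=18 v=9: → [17,21); WM=17
i=13 t=16 v=9: DROP (t<17-0); WM=18
i=14 t=10 v=2: DROP (t<18-0); WM=18
i=15 t=20 v=9: → [17,23); WM=20
i=16 t=20 v=6: → [17,23); WM=20
i=17 t=19 v=3: DROP (t<20-0); WM=20

4 6 7 9 13 14 17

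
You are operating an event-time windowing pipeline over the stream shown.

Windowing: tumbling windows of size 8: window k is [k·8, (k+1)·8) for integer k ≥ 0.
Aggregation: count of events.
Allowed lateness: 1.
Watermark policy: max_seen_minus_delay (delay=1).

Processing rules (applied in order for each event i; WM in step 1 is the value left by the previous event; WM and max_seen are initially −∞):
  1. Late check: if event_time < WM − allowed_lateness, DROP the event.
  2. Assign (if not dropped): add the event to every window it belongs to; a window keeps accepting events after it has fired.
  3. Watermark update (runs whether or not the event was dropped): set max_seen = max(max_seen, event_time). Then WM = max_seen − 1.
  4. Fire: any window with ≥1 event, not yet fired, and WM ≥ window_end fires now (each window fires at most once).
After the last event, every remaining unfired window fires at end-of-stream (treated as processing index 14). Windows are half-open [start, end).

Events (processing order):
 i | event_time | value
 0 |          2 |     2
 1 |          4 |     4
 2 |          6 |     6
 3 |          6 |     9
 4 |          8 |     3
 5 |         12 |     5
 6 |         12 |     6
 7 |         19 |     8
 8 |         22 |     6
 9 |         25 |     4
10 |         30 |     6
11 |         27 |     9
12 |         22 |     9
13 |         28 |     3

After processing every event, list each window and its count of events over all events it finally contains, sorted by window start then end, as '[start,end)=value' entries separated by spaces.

[0,8)=4 [8,16)=3 [16,24)=2 [24,32)=3

i=0 t=2 v=2: → [0,8); WM=1
i=1 t=4 v=4: → [0,8); WM=3
i=2 t=6 v=6: → [0,8); WM=5
i=3 t=6 v=9: → [0,8); WM=5
i=4 t=8 v=3: → [8,16); WM=7
i=5 t=12 v=5: → [8,16); WM=11; [0,8) fires=4
i=6 t=12 v=6: → [8,16); WM=11
i=7 t=19 v=8: → [16,24); WM=18; [8,16) fires=3
i=8 t=22 v=6: → [16,24); WM=21
i=9 t=25 v=4: → [24,32); WM=24; [16,24) fires=2
i=10 t=30 v=6: → [24,32); WM=29
i=11 t=27 v=9: DROP (t<29-1); WM=29
i=12 t=22 v=9: DROP (t<29-1); WM=29
i=13 t=28 v=3: → [24,32); WM=29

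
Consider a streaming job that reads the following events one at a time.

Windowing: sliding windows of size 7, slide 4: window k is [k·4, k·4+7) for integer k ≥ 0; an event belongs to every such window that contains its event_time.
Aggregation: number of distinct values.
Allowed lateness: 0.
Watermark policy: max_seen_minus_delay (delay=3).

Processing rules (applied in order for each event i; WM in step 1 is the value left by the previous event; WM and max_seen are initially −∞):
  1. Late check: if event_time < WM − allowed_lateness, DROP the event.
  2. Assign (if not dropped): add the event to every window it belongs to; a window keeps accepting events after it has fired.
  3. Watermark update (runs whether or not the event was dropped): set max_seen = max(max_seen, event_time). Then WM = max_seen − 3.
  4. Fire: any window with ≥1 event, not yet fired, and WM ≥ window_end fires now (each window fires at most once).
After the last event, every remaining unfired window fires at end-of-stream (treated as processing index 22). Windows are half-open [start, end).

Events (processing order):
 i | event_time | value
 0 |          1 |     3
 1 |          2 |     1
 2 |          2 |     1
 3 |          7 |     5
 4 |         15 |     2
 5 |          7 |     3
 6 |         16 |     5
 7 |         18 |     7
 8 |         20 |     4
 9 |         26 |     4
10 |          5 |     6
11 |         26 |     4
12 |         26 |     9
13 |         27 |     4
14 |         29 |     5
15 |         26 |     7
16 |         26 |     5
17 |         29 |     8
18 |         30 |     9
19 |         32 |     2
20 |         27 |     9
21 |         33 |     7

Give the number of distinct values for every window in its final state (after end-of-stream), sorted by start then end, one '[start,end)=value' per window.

i=0 t=1 v=3: → [0,7); WM=-2
i=1 t=2 v=1: → [0,7); WM=-1
i=2 t=2 v=1: → [0,7); WM=-1
i=3 t=7 v=5: → [4,11); WM=4
i=4 t=15 v=2: → [12,19); WM=12; [0,7) fires=2 [4,11) fires=1
i=5 t=7 v=3: DROP (t<12-0); WM=12
i=6 t=16 v=5: → [16,23),[12,19); WM=13
i=7 t=18 v=7: → [16,23),[12,19); WM=15
i=8 t=20 v=4: → [20,27),[16,23); WM=17
i=9 t=26 v=4: → [24,31),[20,27); WM=23; [12,19) fires=3 [16,23) fires=3
i=10 t=5 v=6: DROP (t<23-0); WM=23
i=11 t=26 v=4: → [24,31),[20,27); WM=23
i=12 t=26 v=9: → [24,31),[20,27); WM=23
i=13 t=27 v=4: → [24,31); WM=24
i=14 t=29 v=5: → [28,35),[24,31); WM=26
i=15 t=26 v=7: → [24,31),[20,27); WM=26
i=16 t=26 v=5: → [24,31),[20,27); WM=26
i=17 t=29 v=8: → [28,35),[24,31); WM=26
i=18 t=30 v=9: → [28,35),[24,31); WM=27; [20,27) fires=4
i=19 t=32 v=2: → [32,39),[28,35); WM=29
i=20 t=27 v=9: DROP (t<29-0); WM=29
i=21 t=33 v=7: → [32,39),[28,35); WM=30

[0,7)=2 [4,11)=1 [12,19)=3 [16,23)=3 [20,27)=4 [24,31)=5 [28,35)=5 [32,39)=2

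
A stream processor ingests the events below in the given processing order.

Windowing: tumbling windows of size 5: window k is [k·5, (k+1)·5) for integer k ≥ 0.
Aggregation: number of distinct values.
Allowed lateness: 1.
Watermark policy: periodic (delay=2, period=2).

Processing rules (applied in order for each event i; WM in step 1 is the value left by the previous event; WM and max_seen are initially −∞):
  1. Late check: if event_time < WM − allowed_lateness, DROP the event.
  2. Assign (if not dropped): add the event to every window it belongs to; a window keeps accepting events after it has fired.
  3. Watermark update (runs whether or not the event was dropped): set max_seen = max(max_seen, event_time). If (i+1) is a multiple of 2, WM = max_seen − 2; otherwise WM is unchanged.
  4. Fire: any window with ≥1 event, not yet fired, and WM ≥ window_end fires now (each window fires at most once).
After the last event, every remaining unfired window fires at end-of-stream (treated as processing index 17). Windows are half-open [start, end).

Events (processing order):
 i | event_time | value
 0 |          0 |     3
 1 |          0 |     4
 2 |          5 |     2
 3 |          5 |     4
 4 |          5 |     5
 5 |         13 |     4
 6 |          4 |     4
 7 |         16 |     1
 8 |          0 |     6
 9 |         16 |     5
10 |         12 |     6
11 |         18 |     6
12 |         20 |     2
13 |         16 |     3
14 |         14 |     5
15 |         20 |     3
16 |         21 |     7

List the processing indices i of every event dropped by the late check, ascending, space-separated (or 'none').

6 8 10 14

i=0 t=0 v=3: → [0,5); WM=−∞
i=1 t=0 v=4: → [0,5); WM=-2
i=2 t=5 v=2: → [5,10); WM=-2
i=3 t=5 v=4: → [5,10); WM=3
i=4 t=5 v=5: → [5,10); WM=3
i=5 t=13 v=4: → [10,15); WM=11; [0,5) fires=2 [5,10) fires=3
i=6 t=4 v=4: DROP (t<11-1); WM=11
i=7 t=16 v=1: → [15,20); WM=14
i=8 t=0 v=6: DROP (t<14-1); WM=14
i=9 t=16 v=5: → [15,20); WM=14
i=10 t=12 v=6: DROP (t<14-1); WM=14
i=11 t=18 v=6: → [15,20); WM=16; [10,15) fires=1
i=12 t=20 v=2: → [20,25); WM=16
i=13 t=16 v=3: → [15,20); WM=18
i=14 t=14 v=5: DROP (t<18-1); WM=18
i=15 t=20 v=3: → [20,25); WM=18
i=16 t=21 v=7: → [20,25); WM=18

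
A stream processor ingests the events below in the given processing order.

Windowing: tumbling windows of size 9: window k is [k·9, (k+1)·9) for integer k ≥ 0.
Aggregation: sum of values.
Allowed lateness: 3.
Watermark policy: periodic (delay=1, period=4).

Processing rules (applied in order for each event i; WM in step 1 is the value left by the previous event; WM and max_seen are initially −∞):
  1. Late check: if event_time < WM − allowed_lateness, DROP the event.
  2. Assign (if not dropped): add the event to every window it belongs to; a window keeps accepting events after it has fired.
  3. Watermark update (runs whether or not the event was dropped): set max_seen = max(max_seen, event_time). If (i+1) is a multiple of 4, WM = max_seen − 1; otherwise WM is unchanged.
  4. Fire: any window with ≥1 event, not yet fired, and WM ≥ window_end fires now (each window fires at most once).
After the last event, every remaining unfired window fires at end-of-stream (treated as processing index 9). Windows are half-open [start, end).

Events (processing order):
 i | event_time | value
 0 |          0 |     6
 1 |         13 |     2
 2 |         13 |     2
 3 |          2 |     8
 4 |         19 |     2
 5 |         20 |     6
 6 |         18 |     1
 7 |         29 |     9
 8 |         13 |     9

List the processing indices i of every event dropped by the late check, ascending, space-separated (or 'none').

i=0 t=0 v=6: → [0,9); WM=−∞
i=1 t=13 v=2: → [9,18); WM=−∞
i=2 t=13 v=2: → [9,18); WM=−∞
i=3 t=2 v=8: → [0,9); WM=12; [0,9) fires=14
i=4 t=19 v=2: → [18,27); WM=12
i=5 t=20 v=6: → [18,27); WM=12
i=6 t=18 v=1: → [18,27); WM=12
i=7 t=29 v=9: → [27,36); WM=28; [9,18) fires=4 [18,27) fires=9
i=8 t=13 v=9: DROP (t<28-3); WM=28

8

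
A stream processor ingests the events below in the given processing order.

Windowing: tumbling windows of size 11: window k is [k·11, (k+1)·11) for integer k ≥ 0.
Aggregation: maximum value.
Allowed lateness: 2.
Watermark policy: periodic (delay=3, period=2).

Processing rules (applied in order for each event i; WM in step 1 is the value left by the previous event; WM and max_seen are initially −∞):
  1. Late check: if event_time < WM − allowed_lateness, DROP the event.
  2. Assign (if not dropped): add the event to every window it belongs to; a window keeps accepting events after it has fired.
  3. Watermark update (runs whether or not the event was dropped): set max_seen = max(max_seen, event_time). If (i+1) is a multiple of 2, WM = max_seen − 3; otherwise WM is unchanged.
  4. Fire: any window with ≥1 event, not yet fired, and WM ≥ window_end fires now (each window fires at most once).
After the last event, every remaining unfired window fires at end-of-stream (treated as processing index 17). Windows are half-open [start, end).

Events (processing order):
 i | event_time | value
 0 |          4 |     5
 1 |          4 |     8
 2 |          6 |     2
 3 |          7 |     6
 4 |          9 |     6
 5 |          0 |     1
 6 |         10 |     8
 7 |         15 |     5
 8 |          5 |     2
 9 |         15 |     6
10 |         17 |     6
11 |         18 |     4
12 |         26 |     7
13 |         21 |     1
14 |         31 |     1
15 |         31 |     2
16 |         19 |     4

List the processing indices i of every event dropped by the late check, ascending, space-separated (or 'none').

i=0 t=4 v=5: → [0,11); WM=−∞
i=1 t=4 v=8: → [0,11); WM=1
i=2 t=6 v=2: → [0,11); WM=1
i=3 t=7 v=6: → [0,11); WM=4
i=4 t=9 v=6: → [0,11); WM=4
i=5 t=0 v=1: DROP (t<4-2); WM=6
i=6 t=10 v=8: → [0,11); WM=6
i=7 t=15 v=5: → [11,22); WM=12; [0,11) fires=8
i=8 t=5 v=2: DROP (t<12-2); WM=12
i=9 t=15 v=6: → [11,22); WM=12
i=10 t=17 v=6: → [11,22); WM=12
i=11 t=18 v=4: → [11,22); WM=15
i=12 t=26 v=7: → [22,33); WM=15
i=13 t=21 v=1: → [11,22); WM=23; [11,22) fires=6
i=14 t=31 v=1: → [22,33); WM=23
i=15 t=31 v=2: → [22,33); WM=28
i=16 t=19 v=4: DROP (t<28-2); WM=28

5 8 16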